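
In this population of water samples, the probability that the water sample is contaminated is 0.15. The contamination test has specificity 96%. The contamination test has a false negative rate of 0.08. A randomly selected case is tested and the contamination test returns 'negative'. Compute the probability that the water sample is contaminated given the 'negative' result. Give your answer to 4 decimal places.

Write H for 'the water sample is contaminated'. Prior odds H:¬H = 0.15/0.85 = 0.17647. For the 'negative' outcome, the likelihood ratio is 0.08/0.96 = 0.083333.
Posterior odds = 0.17647 × 0.083333 = 0.014706, so P(H|E) = 0.014706/(1+0.014706) = 0.0145.

P(H | E) ≈ 0.0145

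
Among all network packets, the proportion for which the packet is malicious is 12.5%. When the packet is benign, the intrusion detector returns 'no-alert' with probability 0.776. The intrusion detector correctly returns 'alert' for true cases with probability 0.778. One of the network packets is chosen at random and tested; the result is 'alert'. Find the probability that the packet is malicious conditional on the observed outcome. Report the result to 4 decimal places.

Let H be the event that the packet is malicious. P(H) = 0.125, so P(¬H) = 0.875. With E the 'alert' result, P(E|H) = 0.778 and P(E|¬H) = 0.224.
P(E) = 0.778·0.125 + 0.224·0.875 = 0.097250 + 0.19600 = 0.29325.
By Bayes' theorem, P(H|E) = 0.097250 / 0.29325 = 0.3316.

P(H | E) ≈ 0.3316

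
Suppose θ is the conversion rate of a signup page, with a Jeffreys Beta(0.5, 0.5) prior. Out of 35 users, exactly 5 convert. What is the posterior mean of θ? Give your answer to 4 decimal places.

The binomial likelihood is conjugate to the Beta prior: with 5 successes and 30 failures, the posterior is Beta(0.5+5, 0.5+30) = Beta(5.5, 30.5).
E[θ | data] = 5.5/(5.5+30.5) = 0.1528.

Posterior mean ≈ 0.1528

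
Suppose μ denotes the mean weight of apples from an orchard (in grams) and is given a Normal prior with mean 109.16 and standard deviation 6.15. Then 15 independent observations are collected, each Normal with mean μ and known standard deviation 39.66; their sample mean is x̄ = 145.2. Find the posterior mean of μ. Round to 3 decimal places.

Prior precision 1/τ₀² = 1/6.15² = 0.0264393; data precision n/σ² = 15/39.66² = 0.00953643.
Posterior precision = 0.0264393 + 0.00953643 = 0.0359757.
Posterior mean = (0.0264393·109.16 + 0.00953643·145.2) / 0.0359757 = 118.713.

Posterior mean ≈ 118.713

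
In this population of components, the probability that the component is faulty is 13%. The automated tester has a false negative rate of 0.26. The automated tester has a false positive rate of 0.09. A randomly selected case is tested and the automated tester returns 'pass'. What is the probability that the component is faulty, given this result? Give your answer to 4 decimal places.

Let H be the event that the component is faulty. P(H) = 0.13, so P(¬H) = 0.87. With E the 'pass' result, P(E|H) = 0.26 and P(E|¬H) = 0.91.
P(E) = 0.26·0.13 + 0.91·0.87 = 0.033800 + 0.79170 = 0.82550.
By Bayes' theorem, P(H|E) = 0.033800 / 0.82550 = 0.0409.

P(H | E) ≈ 0.0409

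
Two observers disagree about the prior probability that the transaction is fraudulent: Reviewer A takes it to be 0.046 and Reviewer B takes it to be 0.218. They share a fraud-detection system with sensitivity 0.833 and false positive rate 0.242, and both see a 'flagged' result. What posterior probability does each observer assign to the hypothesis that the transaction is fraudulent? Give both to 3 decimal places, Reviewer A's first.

Reviewer A: 0.142; Reviewer B: 0.490

The likelihood ratio for a 'flagged' result is 0.833/0.242 = 3.4421.
Reviewer A: prior odds 0.046/0.954 = 0.048218; posterior odds 0.16597; posterior probability 0.142.
Reviewer B: prior odds 0.218/0.782 = 0.27877; posterior odds 0.95958; posterior probability 0.490.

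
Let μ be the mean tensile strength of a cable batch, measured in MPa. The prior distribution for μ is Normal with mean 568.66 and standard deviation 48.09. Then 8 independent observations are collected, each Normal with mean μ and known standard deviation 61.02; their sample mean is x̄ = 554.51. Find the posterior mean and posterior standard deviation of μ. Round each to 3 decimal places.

Posterior mean ≈ 556.881; posterior SD ≈ 19.684

With known σ, the Normal prior is conjugate. Weight on the data is w = (n/σ²)/(n/σ² + 1/τ₀²) = 0.00214855/(0.00214855+0.00043240) = 0.83246.
Posterior mean = w·x̄ + (1−w)·μ₀ = 0.83246·554.51 + 0.16754·568.66 = 556.881. Posterior variance = 1/(0.00214855+0.00043240) = 387.453, so SD = 19.684.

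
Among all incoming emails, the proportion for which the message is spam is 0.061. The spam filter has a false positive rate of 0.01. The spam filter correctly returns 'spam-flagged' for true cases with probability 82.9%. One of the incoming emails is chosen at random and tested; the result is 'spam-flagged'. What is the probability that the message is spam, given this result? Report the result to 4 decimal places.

P(H | E) ≈ 0.8434

Write H for 'the message is spam'. Prior odds H:¬H = 0.061/0.939 = 0.064963. For the 'spam-flagged' outcome, the likelihood ratio is 0.829/0.01 = 82.900.
Posterior odds = 0.064963 × 82.900 = 5.3854, so P(H|E) = 5.3854/(1+5.3854) = 0.8434.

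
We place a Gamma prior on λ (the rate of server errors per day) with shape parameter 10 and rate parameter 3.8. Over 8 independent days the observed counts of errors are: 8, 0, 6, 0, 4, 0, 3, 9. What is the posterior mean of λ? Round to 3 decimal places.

Posterior mean ≈ 3.390

The Poisson likelihood adds the total count to the shape and the number of exposure periods to the rate. Here ∑xᵢ = 30 and n = 8, so shape 10→40 and rate 3.8→11.8.
E[λ | data] = 40/11.8 = 3.390.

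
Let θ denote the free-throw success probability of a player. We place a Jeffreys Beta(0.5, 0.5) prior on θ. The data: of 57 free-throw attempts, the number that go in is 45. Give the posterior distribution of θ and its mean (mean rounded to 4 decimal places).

Posterior: Beta(45.5, 12.5); mean ≈ 0.7845

The binomial likelihood is conjugate to the Beta prior: with 45 successes and 12 failures, the posterior is Beta(0.5+45, 0.5+12) = Beta(45.5, 12.5).
Posterior mean = α/(α+β) = 45.5/58 = 0.7845.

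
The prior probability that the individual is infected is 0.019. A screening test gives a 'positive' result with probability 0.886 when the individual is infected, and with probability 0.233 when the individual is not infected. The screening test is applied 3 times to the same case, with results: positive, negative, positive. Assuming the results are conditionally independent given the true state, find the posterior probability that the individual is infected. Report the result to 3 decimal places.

Posterior P(H) ≈ 0.040

Let H be the event that the individual is infected; start with P(H) = 0.019. P('positive'|H) = 0.886, P('positive'|¬H) = 0.233.
Update on result 1 ('positive'): P(H) ← 0.886·0.0190 / (0.886·0.0190 + 0.233·0.9810) = 0.016834/0.24541 = 0.0686.
Update on result 2 ('negative'): P(H) ← 0.114·0.0686 / (0.114·0.0686 + 0.767·0.9314) = 0.0078200/0.72221 = 0.0108.
Update on result 3 ('positive'): P(H) ← 0.886·0.0108 / (0.886·0.0108 + 0.233·0.9892) = 0.0095935/0.24007 = 0.0400.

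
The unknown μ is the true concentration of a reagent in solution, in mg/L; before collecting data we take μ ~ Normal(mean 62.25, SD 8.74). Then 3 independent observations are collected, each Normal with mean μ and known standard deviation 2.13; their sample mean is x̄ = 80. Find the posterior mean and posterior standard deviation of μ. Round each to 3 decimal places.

Posterior mean ≈ 79.655; posterior SD ≈ 1.218

With known σ, the Normal prior is conjugate. Weight on the data is w = (n/σ²)/(n/σ² + 1/τ₀²) = 0.661244/(0.661244+0.0130911) = 0.98059.
Posterior mean = w·x̄ + (1−w)·μ₀ = 0.98059·80 + 0.019413·62.25 = 79.655. Posterior variance = 1/(0.661244+0.0130911) = 1.48294, so SD = 1.218.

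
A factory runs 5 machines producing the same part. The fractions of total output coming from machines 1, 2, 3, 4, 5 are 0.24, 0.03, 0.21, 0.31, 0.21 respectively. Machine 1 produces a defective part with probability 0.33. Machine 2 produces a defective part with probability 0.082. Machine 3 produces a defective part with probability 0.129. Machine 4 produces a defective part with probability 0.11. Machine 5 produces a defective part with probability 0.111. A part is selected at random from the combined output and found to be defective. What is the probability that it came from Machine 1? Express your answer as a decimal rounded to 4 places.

P(defective|M1) = 0.33; P(defective|M2) = 0.082; P(defective|M3) = 0.129; P(defective|M4) = 0.11; P(defective|M5) = 0.111.
Prior × likelihood for each source: 0.24·0.33=0.07920, 0.03·0.082=0.002460, 0.21·0.129=0.02709, 0.31·0.11=0.03410, 0.21·0.111=0.02331. Summing gives P(defective) = 0.16616.
P(Machine 1 | defective) = 0.07920 / 0.16616 = 0.4766.

Posterior probability ≈ 0.4766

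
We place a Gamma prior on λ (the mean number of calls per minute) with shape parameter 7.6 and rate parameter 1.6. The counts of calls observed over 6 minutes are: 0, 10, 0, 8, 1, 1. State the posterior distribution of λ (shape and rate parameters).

The Poisson likelihood adds the total count to the shape and the number of exposure periods to the rate. Here ∑xᵢ = 20 and n = 6, so shape 7.6→27.6 and rate 1.6→7.6.

Posterior: Gamma(shape=27.6, rate=7.6)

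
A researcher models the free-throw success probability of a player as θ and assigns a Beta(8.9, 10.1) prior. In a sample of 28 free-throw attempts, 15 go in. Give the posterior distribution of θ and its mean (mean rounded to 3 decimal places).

The binomial likelihood is conjugate to the Beta prior: with 15 successes and 13 failures, the posterior is Beta(8.9+15, 10.1+13) = Beta(23.9, 23.1).
E[θ | data] = 23.9/(23.9+23.1) = 0.509.

Posterior: Beta(23.9, 23.1); mean ≈ 0.509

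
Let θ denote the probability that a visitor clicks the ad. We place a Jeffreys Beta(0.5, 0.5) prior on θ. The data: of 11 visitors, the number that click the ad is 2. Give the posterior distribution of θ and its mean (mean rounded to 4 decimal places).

Posterior: Beta(2.5, 9.5); mean ≈ 0.2083

The binomial likelihood is conjugate to the Beta prior: with 2 successes and 9 failures, the posterior is Beta(0.5+2, 0.5+9) = Beta(2.5, 9.5).
Posterior mean = α/(α+β) = 2.5/12 = 0.2083.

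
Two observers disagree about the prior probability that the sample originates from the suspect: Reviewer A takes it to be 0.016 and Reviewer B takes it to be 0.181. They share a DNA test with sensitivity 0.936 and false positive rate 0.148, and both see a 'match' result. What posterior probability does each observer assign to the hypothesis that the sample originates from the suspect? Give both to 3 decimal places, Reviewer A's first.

The likelihood ratio for a 'match' result is 0.936/0.148 = 6.3243.
Reviewer A: prior odds 0.016/0.984 = 0.016260; posterior odds 0.10283; posterior probability 0.093.
Reviewer B: prior odds 0.181/0.819 = 0.22100; posterior odds 1.3977; posterior probability 0.583.

Reviewer A: 0.093; Reviewer B: 0.583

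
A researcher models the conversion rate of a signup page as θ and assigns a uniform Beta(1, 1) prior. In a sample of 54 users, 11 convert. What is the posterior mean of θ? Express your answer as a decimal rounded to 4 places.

Posterior mean ≈ 0.2143

The binomial likelihood is conjugate to the Beta prior: with 11 successes and 43 failures, the posterior is Beta(1+11, 1+43) = Beta(12, 44).
E[θ | data] = 12/(12+44) = 0.2143.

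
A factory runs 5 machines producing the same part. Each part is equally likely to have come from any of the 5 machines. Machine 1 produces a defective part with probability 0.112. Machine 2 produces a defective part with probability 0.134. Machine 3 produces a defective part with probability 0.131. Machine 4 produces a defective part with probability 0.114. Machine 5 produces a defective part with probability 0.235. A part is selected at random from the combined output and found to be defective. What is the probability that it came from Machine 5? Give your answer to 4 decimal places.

Tabulate prior·likelihood by source: [1] prior 0.2, lik 0.112, product 0.02240; [2] prior 0.2, lik 0.134, product 0.02680; [3] prior 0.2, lik 0.131, product 0.02620; [4] prior 0.2, lik 0.114, product 0.02280; [5] prior 0.2, lik 0.235, product 0.04700.
Normalizing constant = 0.14520; the posterior for Machine 5 is its product over the sum, 0.04700/0.14520 = 0.3237.

Posterior probability ≈ 0.3237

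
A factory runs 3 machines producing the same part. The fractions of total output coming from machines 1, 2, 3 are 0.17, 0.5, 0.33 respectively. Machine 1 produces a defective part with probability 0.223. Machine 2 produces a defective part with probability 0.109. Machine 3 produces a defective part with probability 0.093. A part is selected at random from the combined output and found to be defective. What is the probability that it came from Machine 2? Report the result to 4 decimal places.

Posterior probability ≈ 0.4427

Tabulate prior·likelihood by source: [1] prior 0.17, lik 0.223, product 0.03791; [2] prior 0.5, lik 0.109, product 0.05450; [3] prior 0.33, lik 0.093, product 0.03069.
Normalizing constant = 0.12310; the posterior for Machine 2 is its product over the sum, 0.05450/0.12310 = 0.4427.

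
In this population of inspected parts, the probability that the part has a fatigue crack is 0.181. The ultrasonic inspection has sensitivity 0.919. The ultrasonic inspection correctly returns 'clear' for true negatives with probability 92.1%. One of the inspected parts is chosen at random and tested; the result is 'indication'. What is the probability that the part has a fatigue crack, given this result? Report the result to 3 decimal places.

Let H be the event that the part has a fatigue crack. P(H) = 0.181, so P(¬H) = 0.819. With E the 'indication' result, P(E|H) = 0.919 and P(E|¬H) = 0.079.
P(E) = 0.919·0.181 + 0.079·0.819 = 0.16634 + 0.064701 = 0.23104.
By Bayes' theorem, P(H|E) = 0.16634 / 0.23104 = 0.720.

P(H | E) ≈ 0.720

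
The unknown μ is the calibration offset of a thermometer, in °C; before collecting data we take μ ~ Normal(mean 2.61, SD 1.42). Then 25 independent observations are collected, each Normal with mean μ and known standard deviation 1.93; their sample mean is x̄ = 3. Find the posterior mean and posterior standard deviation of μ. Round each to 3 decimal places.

Prior precision 1/τ₀² = 1/1.42² = 0.495933; data precision n/σ² = 25/1.93² = 6.71159.
Posterior precision = 0.495933 + 6.71159 = 7.20752, giving posterior SD = 1/√7.20752 = 0.372.
Posterior mean = (0.495933·2.61 + 6.71159·3) / 7.20752 = 2.973.

Posterior mean ≈ 2.973; posterior SD ≈ 0.372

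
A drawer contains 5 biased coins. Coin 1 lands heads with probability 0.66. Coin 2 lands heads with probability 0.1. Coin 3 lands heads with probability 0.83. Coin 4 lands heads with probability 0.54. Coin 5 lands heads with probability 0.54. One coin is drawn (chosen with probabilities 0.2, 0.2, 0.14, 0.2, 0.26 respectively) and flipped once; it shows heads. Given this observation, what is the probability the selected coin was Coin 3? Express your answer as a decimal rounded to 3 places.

P(heads|C1) = 0.66; P(heads|C2) = 0.1; P(heads|C3) = 0.83; P(heads|C4) = 0.54; P(heads|C5) = 0.54.
Prior × likelihood for each source: 0.2·0.66=0.1320, 0.2·0.1=0.02000, 0.14·0.83=0.1162, 0.2·0.54=0.1080, 0.26·0.54=0.1404. Summing gives P(heads) = 0.51660.
P(Coin 3 | heads) = 0.1162 / 0.51660 = 0.225.

Posterior probability ≈ 0.225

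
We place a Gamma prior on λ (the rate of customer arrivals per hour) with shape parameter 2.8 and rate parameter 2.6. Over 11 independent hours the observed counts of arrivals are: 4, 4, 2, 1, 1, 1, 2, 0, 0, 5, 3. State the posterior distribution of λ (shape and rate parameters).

Total count ∑xᵢ = 23 over n = 11 hours.
Gamma is conjugate to the Poisson likelihood: posterior is Gamma(shape = 2.8+23 = 25.8, rate = 2.6+11 = 13.6).

Posterior: Gamma(shape=25.8, rate=13.6)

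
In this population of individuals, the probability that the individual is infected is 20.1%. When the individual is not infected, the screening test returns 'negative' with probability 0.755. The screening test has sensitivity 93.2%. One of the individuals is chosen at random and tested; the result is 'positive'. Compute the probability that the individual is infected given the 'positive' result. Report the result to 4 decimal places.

P(H | E) ≈ 0.4890

Write H for 'the individual is infected'. Prior odds H:¬H = 0.201/0.799 = 0.25156. For the 'positive' outcome, the likelihood ratio is 0.932/0.245 = 3.8041.
Posterior odds = 0.25156 × 3.8041 = 0.95697, so P(H|E) = 0.95697/(1+0.95697) = 0.4890.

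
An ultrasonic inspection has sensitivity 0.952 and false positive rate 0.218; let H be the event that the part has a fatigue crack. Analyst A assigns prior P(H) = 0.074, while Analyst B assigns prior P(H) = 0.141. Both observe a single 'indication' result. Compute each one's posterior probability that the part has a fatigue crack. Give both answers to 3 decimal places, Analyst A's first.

P('+'|H) = 0.952, P('+'|¬H) = 0.218.
Analyst A: numerator 0.952·0.074 = 0.070448; evidence = 0.070448+0.218·0.926 = 0.27232; posterior = 0.259.
Analyst B: numerator 0.952·0.141 = 0.13423; evidence = 0.13423+0.218·0.859 = 0.32149; posterior = 0.418.

Analyst A: 0.259; Analyst B: 0.418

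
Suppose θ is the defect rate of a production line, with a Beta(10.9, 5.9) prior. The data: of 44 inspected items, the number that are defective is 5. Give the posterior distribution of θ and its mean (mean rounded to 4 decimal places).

Posterior: Beta(15.9, 44.9); mean ≈ 0.2615

Observing 5 successes and 39 failures updates Beta(10.9, 5.9) by adding the success and failure counts to the two shape parameters: α = 10.9+5 = 15.9, β = 5.9+39 = 44.9.
E[θ | data] = 15.9/(15.9+44.9) = 0.2615.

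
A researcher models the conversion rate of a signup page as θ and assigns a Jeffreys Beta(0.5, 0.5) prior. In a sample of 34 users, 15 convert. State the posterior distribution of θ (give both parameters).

Posterior: Beta(15.5, 19.5)

Observing 15 successes and 19 failures updates Beta(0.5, 0.5) by adding the success and failure counts to the two shape parameters: α = 0.5+15 = 15.5, β = 0.5+19 = 19.5.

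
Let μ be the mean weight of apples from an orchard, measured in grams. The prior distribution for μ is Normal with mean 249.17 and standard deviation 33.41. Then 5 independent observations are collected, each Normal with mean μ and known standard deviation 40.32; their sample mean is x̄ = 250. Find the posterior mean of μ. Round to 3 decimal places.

Posterior mean ≈ 249.813

With known σ, the Normal prior is conjugate. Weight on the data is w = (n/σ²)/(n/σ² + 1/τ₀²) = 0.00307559/(0.00307559+0.00089587) = 0.77442.
Posterior mean = w·x̄ + (1−w)·μ₀ = 0.77442·250 + 0.22558·249.17 = 249.813.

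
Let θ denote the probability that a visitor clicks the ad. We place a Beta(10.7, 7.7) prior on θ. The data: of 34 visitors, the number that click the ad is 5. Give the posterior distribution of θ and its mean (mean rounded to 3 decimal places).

The binomial likelihood is conjugate to the Beta prior: with 5 successes and 29 failures, the posterior is Beta(10.7+5, 7.7+29) = Beta(15.7, 36.7).
E[θ | data] = 15.7/(15.7+36.7) = 0.300.

Posterior: Beta(15.7, 36.7); mean ≈ 0.300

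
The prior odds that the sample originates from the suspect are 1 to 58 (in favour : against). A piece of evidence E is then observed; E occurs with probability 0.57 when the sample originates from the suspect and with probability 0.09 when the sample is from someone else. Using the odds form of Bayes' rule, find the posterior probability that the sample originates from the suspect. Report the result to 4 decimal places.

Posterior probability ≈ 0.0984

Prior odds = 1/58 = 0.017241. In log-odds, ln(0.017241) = -4.0604.
Add log likelihood ratio: ln(6.3333) = 1.8458.
Posterior log-odds = -2.2146, so posterior odds = exp(-2.2146) = 0.10920. Converting, P(H|E) = 0.10920/1.1092 = 0.0984.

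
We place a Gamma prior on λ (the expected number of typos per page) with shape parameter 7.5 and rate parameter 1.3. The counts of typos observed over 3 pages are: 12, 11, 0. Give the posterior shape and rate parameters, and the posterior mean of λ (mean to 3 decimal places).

Total count ∑xᵢ = 23 over n = 3 pages.
Gamma is conjugate to the Poisson likelihood: posterior is Gamma(shape = 7.5+23 = 30.5, rate = 1.3+3 = 4.3).
Posterior mean = shape/rate = 30.5/4.3 = 7.093.

Posterior: Gamma(shape=30.5, rate=4.3); mean ≈ 7.093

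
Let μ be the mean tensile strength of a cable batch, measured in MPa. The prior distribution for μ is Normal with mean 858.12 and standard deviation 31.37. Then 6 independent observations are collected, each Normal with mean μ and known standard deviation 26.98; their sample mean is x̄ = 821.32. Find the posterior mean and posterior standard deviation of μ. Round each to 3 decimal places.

With known σ, the Normal prior is conjugate. Weight on the data is w = (n/σ²)/(n/σ² + 1/τ₀²) = 0.00824266/(0.00824266+0.00101618) = 0.89025.
Posterior mean = w·x̄ + (1−w)·μ₀ = 0.89025·821.32 + 0.10975·858.12 = 825.359. Posterior variance = 1/(0.00824266+0.00101618) = 108.005, so SD = 10.393.

Posterior mean ≈ 825.359; posterior SD ≈ 10.393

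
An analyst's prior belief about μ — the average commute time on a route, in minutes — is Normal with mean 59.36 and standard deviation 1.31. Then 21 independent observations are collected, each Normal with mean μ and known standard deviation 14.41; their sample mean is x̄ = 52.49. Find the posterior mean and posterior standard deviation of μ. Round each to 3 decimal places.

Posterior mean ≈ 58.344; posterior SD ≈ 1.209

With known σ, the Normal prior is conjugate. Weight on the data is w = (n/σ²)/(n/σ² + 1/τ₀²) = 0.101133/(0.101133+0.582717) = 0.14789.
Posterior mean = w·x̄ + (1−w)·μ₀ = 0.14789·52.49 + 0.85211·59.36 = 58.344. Posterior variance = 1/(0.101133+0.582717) = 1.46231, so SD = 1.209.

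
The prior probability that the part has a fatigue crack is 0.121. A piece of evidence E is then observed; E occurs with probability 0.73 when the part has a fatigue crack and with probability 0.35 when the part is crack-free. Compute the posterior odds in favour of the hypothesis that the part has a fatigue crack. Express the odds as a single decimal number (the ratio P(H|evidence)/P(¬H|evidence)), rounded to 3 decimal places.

Prior odds = 0.121/(1−0.121) = 0.13766. In log-odds, ln(0.13766) = -1.9830.
Add log likelihood ratio: ln(2.0857) = 0.73511.
Posterior log-odds = -1.2479, so posterior odds = exp(-1.2479) = 0.28711.

Posterior odds ≈ 0.287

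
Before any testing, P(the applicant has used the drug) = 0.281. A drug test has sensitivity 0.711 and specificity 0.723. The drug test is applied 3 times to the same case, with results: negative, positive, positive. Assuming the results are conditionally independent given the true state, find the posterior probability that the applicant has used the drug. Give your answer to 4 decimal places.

Let H be the event that the applicant has used the drug; start with P(H) = 0.281. P('positive'|H) = 0.711, P('positive'|¬H) = 0.277.
Update on result 1 ('negative'): P(H) ← 0.289·0.2810 / (0.289·0.2810 + 0.723·0.7190) = 0.081209/0.60105 = 0.1351.
Update on result 2 ('positive'): P(H) ← 0.711·0.1351 / (0.711·0.1351 + 0.277·0.8649) = 0.096065/0.33564 = 0.2862.
Update on result 3 ('positive'): P(H) ← 0.711·0.2862 / (0.711·0.2862 + 0.277·0.7138) = 0.20350/0.40122 = 0.5072.

Posterior P(H) ≈ 0.5072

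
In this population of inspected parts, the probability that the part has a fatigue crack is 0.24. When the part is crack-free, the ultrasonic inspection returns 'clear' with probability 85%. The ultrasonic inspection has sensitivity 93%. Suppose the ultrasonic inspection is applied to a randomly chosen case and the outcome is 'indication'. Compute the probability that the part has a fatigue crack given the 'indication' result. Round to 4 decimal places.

P(H | E) ≈ 0.6619

Write H for 'the part has a fatigue crack'. Prior odds H:¬H = 0.24/0.76 = 0.31579. For the 'indication' outcome, the likelihood ratio is 0.93/0.15 = 6.2000.
Posterior odds = 0.31579 × 6.2000 = 1.9579, so P(H|E) = 1.9579/(1+1.9579) = 0.6619.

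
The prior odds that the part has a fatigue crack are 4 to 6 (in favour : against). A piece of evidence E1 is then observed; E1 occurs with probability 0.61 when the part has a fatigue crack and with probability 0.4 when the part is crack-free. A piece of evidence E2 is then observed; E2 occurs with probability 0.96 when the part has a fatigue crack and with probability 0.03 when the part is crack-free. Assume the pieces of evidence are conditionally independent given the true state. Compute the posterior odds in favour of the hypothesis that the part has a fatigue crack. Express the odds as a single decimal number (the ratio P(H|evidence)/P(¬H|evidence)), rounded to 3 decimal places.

Posterior odds ≈ 32.533

Prior odds = 4/6 = 0.66667. In log-odds, ln(0.66667) = -0.40547.
Add log likelihood ratios: ln(1.5250) + ln(32.000) = 3.8877.
Posterior log-odds = 3.4823, so posterior odds = exp(3.4823) = 32.533.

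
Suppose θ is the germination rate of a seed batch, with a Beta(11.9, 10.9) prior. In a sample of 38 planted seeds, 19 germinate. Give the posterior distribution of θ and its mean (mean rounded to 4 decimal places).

Posterior: Beta(30.9, 29.9); mean ≈ 0.5082

The binomial likelihood is conjugate to the Beta prior: with 19 successes and 19 failures, the posterior is Beta(11.9+19, 10.9+19) = Beta(30.9, 29.9).
Posterior mean = α/(α+β) = 30.9/60.8 = 0.5082.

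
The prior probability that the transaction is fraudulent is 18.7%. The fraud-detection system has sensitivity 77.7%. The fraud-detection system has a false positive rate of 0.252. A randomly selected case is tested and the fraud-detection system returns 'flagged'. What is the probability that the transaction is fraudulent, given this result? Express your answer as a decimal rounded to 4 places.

Let H be the event that the transaction is fraudulent. P(H) = 0.187, so P(¬H) = 0.813. With E the 'flagged' result, P(E|H) = 0.777 and P(E|¬H) = 0.252.
P(E) = 0.777·0.187 + 0.252·0.813 = 0.14530 + 0.20488 = 0.35018.
By Bayes' theorem, P(H|E) = 0.14530 / 0.35018 = 0.4149.

P(H | E) ≈ 0.4149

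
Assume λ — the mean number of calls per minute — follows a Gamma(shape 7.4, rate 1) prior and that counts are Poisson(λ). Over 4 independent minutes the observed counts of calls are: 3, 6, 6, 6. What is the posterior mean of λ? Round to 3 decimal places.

Posterior mean ≈ 5.680

The Poisson likelihood adds the total count to the shape and the number of exposure periods to the rate. Here ∑xᵢ = 21 and n = 4, so shape 7.4→28.4 and rate 1→5.
Posterior mean = shape/rate = 28.4/5 = 5.680.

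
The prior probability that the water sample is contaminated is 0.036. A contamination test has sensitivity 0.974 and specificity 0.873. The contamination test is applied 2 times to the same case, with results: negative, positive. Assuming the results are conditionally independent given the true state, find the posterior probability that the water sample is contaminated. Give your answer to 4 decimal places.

Let H be the event that the water sample is contaminated; start with P(H) = 0.036. P('positive'|H) = 0.974, P('positive'|¬H) = 0.127.
Update on result 1 ('negative'): P(H) ← 0.026·0.0360 / (0.026·0.0360 + 0.873·0.9640) = 0.00093600/0.84251 = 0.0011.
Update on result 2 ('positive'): P(H) ← 0.974·0.0011 / (0.974·0.0011 + 0.127·0.9989) = 0.0010821/0.12794 = 0.0085.

Posterior P(H) ≈ 0.0085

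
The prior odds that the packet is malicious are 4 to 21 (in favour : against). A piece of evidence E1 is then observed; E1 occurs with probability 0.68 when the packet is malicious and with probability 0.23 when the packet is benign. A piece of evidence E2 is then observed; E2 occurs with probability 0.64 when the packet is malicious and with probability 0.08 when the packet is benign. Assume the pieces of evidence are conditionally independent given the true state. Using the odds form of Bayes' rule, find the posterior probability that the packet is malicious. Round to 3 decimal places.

Prior odds = 4/21 = 0.19048.
Likelihood ratio for E1 = 0.68/0.23 = 2.9565.
Likelihood ratio for E2 = 0.64/0.08 = 8.0000.
Posterior odds = prior odds × LR₁ × LR₂ = 4.5052.
Posterior probability = odds/(1+odds) = 4.5052/5.5052 = 0.818.

Posterior probability ≈ 0.818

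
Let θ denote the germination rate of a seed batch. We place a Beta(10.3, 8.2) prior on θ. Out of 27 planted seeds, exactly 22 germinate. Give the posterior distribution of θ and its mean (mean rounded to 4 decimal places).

The binomial likelihood is conjugate to the Beta prior: with 22 successes and 5 failures, the posterior is Beta(10.3+22, 8.2+5) = Beta(32.3, 13.2).
E[θ | data] = 32.3/(32.3+13.2) = 0.7099.

Posterior: Beta(32.3, 13.2); mean ≈ 0.7099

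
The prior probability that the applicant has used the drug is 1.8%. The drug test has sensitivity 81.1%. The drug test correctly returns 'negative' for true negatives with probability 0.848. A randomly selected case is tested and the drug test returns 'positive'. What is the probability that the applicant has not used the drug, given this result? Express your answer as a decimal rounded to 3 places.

Let H be the event that the applicant has used the drug. P(H) = 0.018, so P(¬H) = 0.982. With E the 'positive' result, P(E|H) = 0.811 and P(E|¬H) = 0.152.
P(E) = 0.811·0.018 + 0.152·0.982 = 0.014598 + 0.14926 = 0.16386.
By Bayes' theorem, P(H|E) = 0.014598 / 0.16386 = 0.089. Hence P(¬H|E) = 1 − 0.089 = 0.911.

P(¬H | E) ≈ 0.911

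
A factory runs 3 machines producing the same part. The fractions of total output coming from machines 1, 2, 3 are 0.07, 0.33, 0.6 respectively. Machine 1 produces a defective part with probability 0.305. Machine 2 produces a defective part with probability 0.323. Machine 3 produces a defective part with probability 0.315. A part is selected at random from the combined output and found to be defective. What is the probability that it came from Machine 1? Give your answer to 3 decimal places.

Posterior probability ≈ 0.067

Tabulate prior·likelihood by source: [1] prior 0.07, lik 0.305, product 0.02135; [2] prior 0.33, lik 0.323, product 0.1066; [3] prior 0.6, lik 0.315, product 0.1890.
Normalizing constant = 0.31694; the posterior for Machine 1 is its product over the sum, 0.02135/0.31694 = 0.067.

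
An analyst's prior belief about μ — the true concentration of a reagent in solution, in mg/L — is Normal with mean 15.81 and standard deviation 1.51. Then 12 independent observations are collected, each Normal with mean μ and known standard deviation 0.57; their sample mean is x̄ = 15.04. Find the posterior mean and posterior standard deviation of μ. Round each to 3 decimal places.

Posterior mean ≈ 15.049; posterior SD ≈ 0.164

With known σ, the Normal prior is conjugate. Weight on the data is w = (n/σ²)/(n/σ² + 1/τ₀²) = 36.9344/(36.9344+0.438577) = 0.98826.
Posterior mean = w·x̄ + (1−w)·μ₀ = 0.98826·15.04 + 0.011735·15.81 = 15.049. Posterior variance = 1/(36.9344+0.438577) = 0.0267573, so SD = 0.164.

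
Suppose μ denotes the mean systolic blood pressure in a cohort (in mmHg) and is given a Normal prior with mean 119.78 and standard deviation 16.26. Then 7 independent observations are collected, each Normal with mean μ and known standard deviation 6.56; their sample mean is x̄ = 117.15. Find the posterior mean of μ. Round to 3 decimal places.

Posterior mean ≈ 117.210

With known σ, the Normal prior is conjugate. Weight on the data is w = (n/σ²)/(n/σ² + 1/τ₀²) = 0.162664/(0.162664+0.00378233) = 0.97728.
Posterior mean = w·x̄ + (1−w)·μ₀ = 0.97728·117.15 + 0.022724·119.78 = 117.210.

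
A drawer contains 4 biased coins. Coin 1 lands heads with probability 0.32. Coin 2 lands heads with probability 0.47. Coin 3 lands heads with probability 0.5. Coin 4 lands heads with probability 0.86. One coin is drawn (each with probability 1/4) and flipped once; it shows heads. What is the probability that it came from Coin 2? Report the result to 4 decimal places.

Posterior probability ≈ 0.2186

Tabulate prior·likelihood by source: [1] prior 0.25, lik 0.32, product 0.08000; [2] prior 0.25, lik 0.47, product 0.1175; [3] prior 0.25, lik 0.5, product 0.1250; [4] prior 0.25, lik 0.86, product 0.2150.
Normalizing constant = 0.53750; the posterior for Coin 2 is its product over the sum, 0.1175/0.53750 = 0.2186.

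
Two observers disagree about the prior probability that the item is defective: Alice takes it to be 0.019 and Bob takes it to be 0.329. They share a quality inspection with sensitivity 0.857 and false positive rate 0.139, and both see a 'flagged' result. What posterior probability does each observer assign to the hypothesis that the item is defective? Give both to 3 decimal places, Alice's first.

P('+'|H) = 0.857, P('+'|¬H) = 0.139.
Alice: numerator 0.857·0.019 = 0.016283; evidence = 0.016283+0.139·0.981 = 0.15264; posterior = 0.107.
Bob: numerator 0.857·0.329 = 0.28195; evidence = 0.28195+0.139·0.671 = 0.37522; posterior = 0.751.

Alice: 0.107; Bob: 0.751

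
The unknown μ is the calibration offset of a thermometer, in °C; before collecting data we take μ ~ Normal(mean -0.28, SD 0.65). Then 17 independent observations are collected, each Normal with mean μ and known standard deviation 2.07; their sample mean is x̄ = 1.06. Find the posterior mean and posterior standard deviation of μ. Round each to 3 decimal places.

Prior precision 1/τ₀² = 1/0.65² = 2.36686; data precision n/σ² = 17/2.07² = 3.96742.
Posterior precision = 2.36686 + 3.96742 = 6.33428, giving posterior SD = 1/√6.33428 = 0.397.
Posterior mean = (2.36686·-0.28 + 3.96742·1.06) / 6.33428 = 0.559.

Posterior mean ≈ 0.559; posterior SD ≈ 0.397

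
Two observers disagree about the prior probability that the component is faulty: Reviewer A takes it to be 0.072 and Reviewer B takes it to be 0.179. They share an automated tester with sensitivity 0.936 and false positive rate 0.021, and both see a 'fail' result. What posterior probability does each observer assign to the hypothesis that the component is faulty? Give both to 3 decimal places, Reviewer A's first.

Reviewer A: 0.776; Reviewer B: 0.907

P('+'|H) = 0.936, P('+'|¬H) = 0.021.
Reviewer A: numerator 0.936·0.072 = 0.067392; evidence = 0.067392+0.021·0.928 = 0.086880; posterior = 0.776.
Reviewer B: numerator 0.936·0.179 = 0.16754; evidence = 0.16754+0.021·0.821 = 0.18479; posterior = 0.907.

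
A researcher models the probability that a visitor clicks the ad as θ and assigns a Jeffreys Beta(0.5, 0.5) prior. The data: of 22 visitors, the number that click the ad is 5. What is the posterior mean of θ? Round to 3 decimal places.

Observing 5 successes and 17 failures updates Beta(0.5, 0.5) by adding the success and failure counts to the two shape parameters: α = 0.5+5 = 5.5, β = 0.5+17 = 17.5.
Posterior mean = α/(α+β) = 5.5/23 = 0.239.

Posterior mean ≈ 0.239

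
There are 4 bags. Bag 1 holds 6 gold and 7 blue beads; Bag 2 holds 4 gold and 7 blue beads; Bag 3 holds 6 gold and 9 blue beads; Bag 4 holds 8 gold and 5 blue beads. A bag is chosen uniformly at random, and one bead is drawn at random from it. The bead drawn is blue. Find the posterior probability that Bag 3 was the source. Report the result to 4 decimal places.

Posterior probability ≈ 0.2778

P(blue|Bag 1) = 0.5385; P(blue|Bag 2) = 0.6364; P(blue|Bag 3) = 0.6; P(blue|Bag 4) = 0.3846.
Prior × likelihood for each source: 0.25·0.5385=0.1346, 0.25·0.6364=0.1591, 0.25·0.6=0.1500, 0.25·0.3846=0.09615. Summing gives P(blue) = 0.53986.
P(Bag 3 | blue) = 0.1500 / 0.53986 = 0.2778.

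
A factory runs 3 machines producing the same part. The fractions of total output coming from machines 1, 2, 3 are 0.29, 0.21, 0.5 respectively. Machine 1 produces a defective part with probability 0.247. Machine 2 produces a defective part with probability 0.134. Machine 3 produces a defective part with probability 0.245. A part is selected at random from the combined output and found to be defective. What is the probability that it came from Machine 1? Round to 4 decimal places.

Posterior probability ≈ 0.3223

Tabulate prior·likelihood by source: [1] prior 0.29, lik 0.247, product 0.07163; [2] prior 0.21, lik 0.134, product 0.02814; [3] prior 0.5, lik 0.245, product 0.1225.
Normalizing constant = 0.22227; the posterior for Machine 1 is its product over the sum, 0.07163/0.22227 = 0.3223.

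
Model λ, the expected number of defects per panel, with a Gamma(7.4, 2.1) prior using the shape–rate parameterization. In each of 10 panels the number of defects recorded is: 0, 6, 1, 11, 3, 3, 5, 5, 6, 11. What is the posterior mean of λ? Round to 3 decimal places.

The Poisson likelihood adds the total count to the shape and the number of exposure periods to the rate. Here ∑xᵢ = 51 and n = 10, so shape 7.4→58.4 and rate 2.1→12.1.
E[λ | data] = 58.4/12.1 = 4.826.

Posterior mean ≈ 4.826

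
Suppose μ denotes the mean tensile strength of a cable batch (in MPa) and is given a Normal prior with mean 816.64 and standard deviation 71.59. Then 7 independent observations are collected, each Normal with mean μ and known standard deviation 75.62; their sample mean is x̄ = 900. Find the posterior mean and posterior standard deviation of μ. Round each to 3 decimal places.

With known σ, the Normal prior is conjugate. Weight on the data is w = (n/σ²)/(n/σ² + 1/τ₀²) = 0.00122412/(0.00122412+0.00019512) = 0.86252.
Posterior mean = w·x̄ + (1−w)·μ₀ = 0.86252·900 + 0.13748·816.64 = 888.540. Posterior variance = 1/(0.00122412+0.00019512) = 704.603, so SD = 26.544.

Posterior mean ≈ 888.540; posterior SD ≈ 26.544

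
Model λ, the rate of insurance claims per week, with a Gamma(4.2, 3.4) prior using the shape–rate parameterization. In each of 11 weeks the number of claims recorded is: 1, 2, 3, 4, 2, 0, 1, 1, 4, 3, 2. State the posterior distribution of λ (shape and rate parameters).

The Poisson likelihood adds the total count to the shape and the number of exposure periods to the rate. Here ∑xᵢ = 23 and n = 11, so shape 4.2→27.2 and rate 3.4→14.4.

Posterior: Gamma(shape=27.2, rate=14.4)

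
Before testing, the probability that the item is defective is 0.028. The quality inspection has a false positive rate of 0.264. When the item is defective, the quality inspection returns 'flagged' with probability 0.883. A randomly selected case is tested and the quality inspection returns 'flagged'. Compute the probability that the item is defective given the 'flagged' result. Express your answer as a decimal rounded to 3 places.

P(H | E) ≈ 0.088

Write H for 'the item is defective'. Prior odds H:¬H = 0.028/0.972 = 0.028807. For the 'flagged' outcome, the likelihood ratio is 0.883/0.264 = 3.3447.
Posterior odds = 0.028807 × 3.3447 = 0.096349, so P(H|E) = 0.096349/(1+0.096349) = 0.088.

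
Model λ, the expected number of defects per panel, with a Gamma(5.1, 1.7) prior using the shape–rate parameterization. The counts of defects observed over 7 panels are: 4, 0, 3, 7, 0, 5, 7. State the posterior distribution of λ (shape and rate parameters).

The Poisson likelihood adds the total count to the shape and the number of exposure periods to the rate. Here ∑xᵢ = 26 and n = 7, so shape 5.1→31.1 and rate 1.7→8.7.

Posterior: Gamma(shape=31.1, rate=8.7)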